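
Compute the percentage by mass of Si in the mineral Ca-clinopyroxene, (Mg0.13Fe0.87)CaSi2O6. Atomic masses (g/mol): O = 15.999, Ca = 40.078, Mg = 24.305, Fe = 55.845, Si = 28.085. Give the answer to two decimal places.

M((Mg0.13Fe0.87)CaSi2O6) = 243.987 g/mol.
Si contributes 2 × 28.085 = 56.170 g per mole.
56.170/243.987 = 0.2302 → 23.02%.

23.02 mass %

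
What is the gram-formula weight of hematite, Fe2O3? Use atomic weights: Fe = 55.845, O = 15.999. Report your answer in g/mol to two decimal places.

159.69 g/mol

Fe: 2 × 55.845 = 111.6900
O: 3 × 15.999 = 47.9970
Summing the contributions gives the formula mass.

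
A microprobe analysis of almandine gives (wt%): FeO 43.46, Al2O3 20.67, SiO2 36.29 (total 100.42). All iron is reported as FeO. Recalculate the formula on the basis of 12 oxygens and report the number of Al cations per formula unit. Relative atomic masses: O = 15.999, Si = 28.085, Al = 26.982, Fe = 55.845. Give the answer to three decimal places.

FeO: 43.46/71.844 = 0.60492 mol → 0.60492 mol Fe, 0.60492 mol O.
Al2O3: 20.67/101.961 = 0.20272 mol → 0.40544 mol Al, 0.60816 mol O.
SiO2: 36.29/60.083 = 0.60400 mol → 0.60400 mol Si, 1.20800 mol O.
Total oxygen = 2.42108 mol. Normalization factor = 12/2.42108 = 4.95647.
Al per 12 O = 0.40544 × 4.95647 = 2.010.

2.010 Al apfu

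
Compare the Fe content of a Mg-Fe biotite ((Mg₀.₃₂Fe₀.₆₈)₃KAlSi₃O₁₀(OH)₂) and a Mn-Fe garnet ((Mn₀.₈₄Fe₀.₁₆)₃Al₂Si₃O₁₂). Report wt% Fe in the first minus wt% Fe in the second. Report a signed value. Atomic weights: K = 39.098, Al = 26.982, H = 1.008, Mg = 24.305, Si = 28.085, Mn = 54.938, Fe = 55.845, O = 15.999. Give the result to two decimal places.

First mineral: 113.924 g Fe in 481.596 g formula = 23.66 wt% Fe.
Second mineral: 26.806 g Fe in 495.456 g formula = 5.41 wt% Fe.
23.66% − 5.41% gives a difference of 18.25 percentage points.

18.25 percentage points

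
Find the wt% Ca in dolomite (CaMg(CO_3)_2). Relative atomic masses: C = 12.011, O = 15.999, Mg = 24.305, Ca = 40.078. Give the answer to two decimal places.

21.73 wt%

Molar mass of CaMg(CO_3)_2: 1*40.078 + 1*24.305 + 2*12.011 + 6*15.999 = 184.399 g/mol.
Mass of Ca per formula unit: 1 × 40.078 = 40.078 g.
Weight fraction Ca = 40.078 / 184.399 = 0.2173.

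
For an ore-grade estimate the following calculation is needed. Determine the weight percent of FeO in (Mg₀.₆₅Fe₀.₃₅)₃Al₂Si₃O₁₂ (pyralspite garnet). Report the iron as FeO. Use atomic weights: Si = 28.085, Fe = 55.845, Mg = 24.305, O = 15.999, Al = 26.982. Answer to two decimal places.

M((Mg₀.₆₅Fe₀.₃₅)₃Al₂Si₃O₁₂) = 436.239 g/mol; M(FeO) = 71.844 g/mol.
Moles FeO per formula unit = 1.05 Fe ÷ 1 = 1.0500.
FeO fraction = (1.0500 × 71.844) / 436.239 = 75.436/436.239 = 0.1729.

17.29 wt%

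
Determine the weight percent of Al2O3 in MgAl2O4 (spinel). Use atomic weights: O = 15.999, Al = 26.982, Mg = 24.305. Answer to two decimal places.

71.67 wt%

Molar mass of MgAl2O4 = 1·24.305 + 2·26.982 + 4·15.999 = 142.265 g/mol.
Each formula unit contains 2 Al, equivalent to 2/2 = 1.0000 mol Al2O3.
M(Al2O3) = 2×26.982 + 3×15.999 = 101.961 g/mol.
Mass of Al2O3 per formula unit = 1.0000 × 101.961 = 101.961 g.
Al2O3 wt% = 101.961 / 142.265 × 100 = 71.67%.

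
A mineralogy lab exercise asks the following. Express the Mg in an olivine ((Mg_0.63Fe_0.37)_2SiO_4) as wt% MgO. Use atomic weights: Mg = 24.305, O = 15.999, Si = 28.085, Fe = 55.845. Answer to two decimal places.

30.96 wt%

Molar mass of (Mg_0.63Fe_0.37)_2SiO_4 = 1.26×24.305 + 0.74×55.845 + 1×28.085 + 4×15.999 = 164.031 g/mol.
Each formula unit contains 1.26 Mg, equivalent to 1.26/1 = 1.2600 mol MgO.
M(MgO) = 1×24.305 + 1×15.999 = 40.304 g/mol.
Mass of MgO per formula unit = 1.2600 × 40.304 = 50.783 g.
MgO wt% = 50.783 / 164.031 × 100 = 30.96%.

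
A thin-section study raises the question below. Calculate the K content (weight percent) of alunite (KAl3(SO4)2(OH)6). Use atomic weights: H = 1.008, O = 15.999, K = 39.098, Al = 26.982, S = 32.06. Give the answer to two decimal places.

M(KAl3(SO4)2(OH)6) = 414.198 g/mol.
K contributes 1 × 39.098 = 39.098 g per mole.
39.098/414.198 = 0.0944 → 9.44%.

9.44 weight percent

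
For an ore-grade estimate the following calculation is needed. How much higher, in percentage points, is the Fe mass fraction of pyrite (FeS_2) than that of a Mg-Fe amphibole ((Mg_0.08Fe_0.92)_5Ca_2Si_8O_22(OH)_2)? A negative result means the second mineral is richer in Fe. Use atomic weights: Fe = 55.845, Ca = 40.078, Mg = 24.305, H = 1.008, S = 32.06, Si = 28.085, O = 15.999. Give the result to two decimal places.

Fe in FeS_2: molar mass 119.965 g/mol; 1×55.845 = 55.845 g → 46.55 wt%.
Fe in (Mg_0.08Fe_0.92)_5Ca_2Si_8O_22(OH)_2: molar mass 957.437 g/mol; 4.60×55.845 = 256.887 g → 26.83 wt%.
Difference = 46.55 − 26.83 = 19.72 percentage points.

19.72 percentage points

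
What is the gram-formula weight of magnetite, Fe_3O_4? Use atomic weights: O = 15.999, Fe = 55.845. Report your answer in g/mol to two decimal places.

Fe: 3 × 55.845 = 167.5350
O: 4 × 15.999 = 63.9960
Summing the contributions gives the formula mass.

231.53 g/mol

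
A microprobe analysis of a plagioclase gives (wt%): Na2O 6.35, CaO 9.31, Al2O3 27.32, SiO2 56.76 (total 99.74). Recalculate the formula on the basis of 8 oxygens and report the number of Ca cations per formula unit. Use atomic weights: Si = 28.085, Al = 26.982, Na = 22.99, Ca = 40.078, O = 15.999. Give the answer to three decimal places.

0.448 Ca apfu

Na2O: 6.35/61.979 = 0.10245 mol → 0.20490 mol Na, 0.10245 mol O.
CaO: 9.31/56.077 = 0.16602 mol → 0.16602 mol Ca, 0.16602 mol O.
Al2O3: 27.32/101.961 = 0.26795 mol → 0.53590 mol Al, 0.80385 mol O.
SiO2: 56.76/60.083 = 0.94469 mol → 0.94469 mol Si, 1.88938 mol O.
Total oxygen = 2.96170 mol. Normalization factor = 8/2.96170 = 2.70115.
Ca per 8 O = 0.16602 × 2.70115 = 0.448.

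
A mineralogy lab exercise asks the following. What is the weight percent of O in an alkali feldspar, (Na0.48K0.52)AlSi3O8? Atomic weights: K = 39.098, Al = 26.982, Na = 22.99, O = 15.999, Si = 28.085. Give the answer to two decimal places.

M((Na0.48K0.52)AlSi3O8) = 270.595 g/mol.
O contributes 8 × 15.999 = 127.992 g per mole.
127.992/270.595 = 0.4730 → 47.30%.

47.30 mass %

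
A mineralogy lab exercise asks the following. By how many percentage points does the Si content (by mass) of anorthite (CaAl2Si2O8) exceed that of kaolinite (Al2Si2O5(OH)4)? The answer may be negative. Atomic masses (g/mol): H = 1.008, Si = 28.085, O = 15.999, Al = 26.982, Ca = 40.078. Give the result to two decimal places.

First mineral: 56.170 g Si in 278.204 g formula = 20.19 wt% Si.
Second mineral: 56.170 g Si in 258.157 g formula = 21.76 wt% Si.
20.19% − 21.76% gives a difference of -1.57 percentage points.

-1.57 percentage points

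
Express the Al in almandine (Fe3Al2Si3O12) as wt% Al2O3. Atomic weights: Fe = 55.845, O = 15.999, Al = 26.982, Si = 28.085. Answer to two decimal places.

M(Fe3Al2Si3O12) = 497.742 g/mol; M(Al2O3) = 101.961 g/mol.
Moles Al2O3 per formula unit = 2 Al ÷ 2 = 1.0000.
Al2O3 fraction = (1.0000 × 101.961) / 497.742 = 101.961/497.742 = 0.2048.

20.48 wt%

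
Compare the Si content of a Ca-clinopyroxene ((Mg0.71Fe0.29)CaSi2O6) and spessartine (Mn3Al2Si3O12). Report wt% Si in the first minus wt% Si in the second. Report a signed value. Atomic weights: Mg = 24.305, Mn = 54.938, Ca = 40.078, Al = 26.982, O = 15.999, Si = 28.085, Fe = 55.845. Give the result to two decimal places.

First mineral: 56.170 g Si in 225.694 g formula = 24.89 wt% Si.
Second mineral: 84.255 g Si in 495.021 g formula = 17.02 wt% Si.
24.89% − 17.02% gives a difference of 7.87 percentage points.

7.87 percentage points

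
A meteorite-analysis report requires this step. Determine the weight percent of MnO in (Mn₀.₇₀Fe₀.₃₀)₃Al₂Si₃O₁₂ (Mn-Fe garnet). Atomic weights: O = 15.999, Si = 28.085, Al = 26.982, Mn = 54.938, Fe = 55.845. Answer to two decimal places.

M((Mn₀.₇₀Fe₀.₃₀)₃Al₂Si₃O₁₂) = 495.837 g/mol; M(MnO) = 70.937 g/mol.
Moles MnO per formula unit = 2.10 Mn ÷ 1 = 2.1000.
MnO fraction = (2.1000 × 70.937) / 495.837 = 148.968/495.837 = 0.3004.

30.04 wt%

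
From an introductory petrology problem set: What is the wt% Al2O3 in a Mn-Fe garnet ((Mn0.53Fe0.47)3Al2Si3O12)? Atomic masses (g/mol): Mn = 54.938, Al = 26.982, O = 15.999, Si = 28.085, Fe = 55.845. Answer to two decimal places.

Formula mass = 496.300 g/mol.
2 Al → 1.0000 mol Al2O3 per formula unit; M(Al2O3) = 101.961, so Al2O3 mass = 101.961 g.
101.961/496.300 × 100 = 20.54 wt%.

20.54 wt%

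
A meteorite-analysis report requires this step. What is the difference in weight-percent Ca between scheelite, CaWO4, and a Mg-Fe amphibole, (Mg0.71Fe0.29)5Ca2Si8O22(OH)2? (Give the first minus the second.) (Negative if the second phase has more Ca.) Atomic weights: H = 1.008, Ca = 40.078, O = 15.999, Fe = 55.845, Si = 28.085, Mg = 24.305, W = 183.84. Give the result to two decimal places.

4.58 percentage points

M(CaWO4) = 287.914 g/mol, so wt% Ca = 40.078/287.914 × 100 = 13.92%.
M((Mg0.71Fe0.29)5Ca2Si8O22(OH)2) = 858.086 g/mol, so wt% Ca = 80.156/858.086 × 100 = 9.34%.
13.92 − 9.34 = 4.58 pp.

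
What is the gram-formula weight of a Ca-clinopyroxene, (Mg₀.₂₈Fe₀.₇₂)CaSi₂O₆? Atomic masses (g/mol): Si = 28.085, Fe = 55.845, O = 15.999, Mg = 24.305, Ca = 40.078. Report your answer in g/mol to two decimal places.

239.26 g/mol

The formula mass is the sum 0.28(24.305) + 0.72(55.845) + 1(40.078) + 2(28.085) + 6(15.999).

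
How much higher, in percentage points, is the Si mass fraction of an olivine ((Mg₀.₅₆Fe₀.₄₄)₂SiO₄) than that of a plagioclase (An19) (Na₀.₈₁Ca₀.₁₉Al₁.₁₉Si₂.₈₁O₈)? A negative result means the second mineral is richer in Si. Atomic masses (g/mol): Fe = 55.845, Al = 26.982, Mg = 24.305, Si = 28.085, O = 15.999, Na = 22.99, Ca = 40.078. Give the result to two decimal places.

-13.08 percentage points

Si in (Mg₀.₅₆Fe₀.₄₄)₂SiO₄: molar mass 168.446 g/mol; 1×28.085 = 28.085 g → 16.67 wt%.
Si in Na₀.₈₁Ca₀.₁₉Al₁.₁₉Si₂.₈₁O₈: molar mass 265.256 g/mol; 2.81×28.085 = 78.919 g → 29.75 wt%.
Difference = 16.67 − 29.75 = -13.08 percentage points.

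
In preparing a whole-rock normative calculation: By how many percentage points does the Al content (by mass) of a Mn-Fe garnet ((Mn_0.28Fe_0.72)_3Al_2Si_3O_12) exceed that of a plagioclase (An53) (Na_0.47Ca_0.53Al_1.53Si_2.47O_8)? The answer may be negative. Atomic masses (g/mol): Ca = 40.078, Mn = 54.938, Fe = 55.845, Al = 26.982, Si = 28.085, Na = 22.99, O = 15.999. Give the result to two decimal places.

First mineral: 53.964 g Al in 496.980 g formula = 10.86 wt% Al.
Second mineral: 41.282 g Al in 270.691 g formula = 15.25 wt% Al.
10.86% − 15.25% gives a difference of -4.39 percentage points.

-4.39 percentage points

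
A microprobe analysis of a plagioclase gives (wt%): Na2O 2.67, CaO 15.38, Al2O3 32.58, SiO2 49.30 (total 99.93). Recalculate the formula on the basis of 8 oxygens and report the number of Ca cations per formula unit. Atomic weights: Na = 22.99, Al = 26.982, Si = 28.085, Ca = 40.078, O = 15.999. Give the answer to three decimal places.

0.752 Ca apfu

Na2O: 2.67/61.979 = 0.04308 mol → 0.08616 mol Na, 0.04308 mol O.
CaO: 15.38/56.077 = 0.27427 mol → 0.27427 mol Ca, 0.27427 mol O.
Al2O3: 32.58/101.961 = 0.31953 mol → 0.63906 mol Al, 0.95859 mol O.
SiO2: 49.30/60.083 = 0.82053 mol → 0.82053 mol Si, 1.64106 mol O.
Total oxygen = 2.91700 mol. Normalization factor = 8/2.91700 = 2.74254.
Ca per 8 O = 0.27427 × 2.74254 = 0.752.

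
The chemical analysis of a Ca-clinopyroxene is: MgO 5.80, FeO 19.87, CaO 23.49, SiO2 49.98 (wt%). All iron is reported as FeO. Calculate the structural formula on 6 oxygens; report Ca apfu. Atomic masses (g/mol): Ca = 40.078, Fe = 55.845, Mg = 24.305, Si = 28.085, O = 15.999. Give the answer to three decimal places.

1.004 Ca apfu

MgO (M=40.304): mol = 0.14391; Mg = 0.14391, O = 0.14391.
FeO (M=71.844): mol = 0.27657; Fe = 0.27657, O = 0.27657.
CaO (M=56.077): mol = 0.41889; Ca = 0.41889, O = 0.41889.
SiO2 (M=60.083): mol = 0.83185; Si = 0.83185, O = 1.66370.
ΣO = 2.50307; factor = 6/ΣO = 2.39706.
Ca apfu = 0.41889 × 2.39706 = 1.004.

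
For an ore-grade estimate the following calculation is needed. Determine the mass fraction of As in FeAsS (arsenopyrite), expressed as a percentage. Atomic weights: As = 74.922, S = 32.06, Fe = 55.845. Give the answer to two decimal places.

46.01 wt%

Molar mass of FeAsS: 1·55.845 + 1·74.922 + 1·32.06 = 162.827 g/mol.
Mass of As per formula unit: 1 × 74.922 = 74.922 g.
Weight fraction As = 74.922 / 162.827 = 0.4601.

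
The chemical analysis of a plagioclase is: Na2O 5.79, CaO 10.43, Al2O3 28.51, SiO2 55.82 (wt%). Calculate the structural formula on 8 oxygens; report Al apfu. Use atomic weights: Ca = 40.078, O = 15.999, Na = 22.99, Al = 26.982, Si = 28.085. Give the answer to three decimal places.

5.79 wt% Na2O ÷ 61.979 g/mol = 0.09342 mol, giving 0.18684 Na and 0.09342 O.
10.43 wt% CaO ÷ 56.077 g/mol = 0.18599 mol, giving 0.18599 Ca and 0.18599 O.
28.51 wt% Al2O3 ÷ 101.961 g/mol = 0.27962 mol, giving 0.55924 Al and 0.83886 O.
55.82 wt% SiO2 ÷ 60.083 g/mol = 0.92905 mol, giving 0.92905 Si and 1.85810 O.
Oxygen sums to 2.97637; scaling by 8/2.97637 = 2.68784 puts the formula on 8 O.
Al: 0.55924 × 2.68784 = 1.503 atoms per formula unit.

1.503 Al apfu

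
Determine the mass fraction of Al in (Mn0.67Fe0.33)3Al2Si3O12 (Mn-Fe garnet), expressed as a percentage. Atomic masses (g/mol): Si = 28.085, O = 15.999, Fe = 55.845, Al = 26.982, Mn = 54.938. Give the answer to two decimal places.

10.88 mass %

M((Mn0.67Fe0.33)3Al2Si3O12) = 495.919 g/mol.
Al contributes 2 × 26.982 = 53.964 g per mole.
53.964/495.919 = 0.1088 → 10.88%.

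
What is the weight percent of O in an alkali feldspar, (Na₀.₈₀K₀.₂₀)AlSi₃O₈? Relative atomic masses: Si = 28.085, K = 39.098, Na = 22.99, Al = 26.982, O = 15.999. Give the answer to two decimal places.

48.22 weight percent

M((Na₀.₈₀K₀.₂₀)AlSi₃O₈) = 265.441 g/mol.
O contributes 8 × 15.999 = 127.992 g per mole.
127.992/265.441 = 0.4822 → 48.22%.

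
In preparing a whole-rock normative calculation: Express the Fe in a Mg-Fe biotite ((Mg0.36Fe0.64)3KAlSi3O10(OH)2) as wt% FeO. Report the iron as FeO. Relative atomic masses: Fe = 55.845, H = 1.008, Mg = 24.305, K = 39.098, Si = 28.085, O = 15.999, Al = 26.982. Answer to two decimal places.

Formula mass = 477.811 g/mol.
1.92 Fe → 1.9200 mol FeO per formula unit; M(FeO) = 71.844, so FeO mass = 137.940 g.
137.940/477.811 × 100 = 28.87 wt%.

28.87 wt%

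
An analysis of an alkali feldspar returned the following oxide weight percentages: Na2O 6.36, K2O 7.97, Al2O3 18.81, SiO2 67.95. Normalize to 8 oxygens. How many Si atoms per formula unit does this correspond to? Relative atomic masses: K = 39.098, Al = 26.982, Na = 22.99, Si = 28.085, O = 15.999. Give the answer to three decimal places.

3.013 Si apfu

Na2O: 6.36/61.979 = 0.10262 mol → 0.20524 mol Na, 0.10262 mol O.
K2O: 7.97/94.195 = 0.08461 mol → 0.16922 mol K, 0.08461 mol O.
Al2O3: 18.81/101.961 = 0.18448 mol → 0.36896 mol Al, 0.55344 mol O.
SiO2: 67.95/60.083 = 1.13094 mol → 1.13094 mol Si, 2.26188 mol O.
Total oxygen = 3.00255 mol. Normalization factor = 8/3.00255 = 2.66440.
Si per 8 O = 1.13094 × 2.66440 = 3.013.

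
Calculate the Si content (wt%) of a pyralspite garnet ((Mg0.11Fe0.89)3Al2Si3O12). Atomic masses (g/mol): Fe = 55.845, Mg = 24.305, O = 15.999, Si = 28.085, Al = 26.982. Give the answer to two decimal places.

Formula mass = 0.33·24.305 + 2.67·55.845 + 2·26.982 + 3·28.085 + 12·15.999 = 487.334 g/mol, of which 84.255 g is Si.
So Si makes up 84.255/487.334 = 0.1729 of the mass, i.e. 17.29%.

17.29 wt%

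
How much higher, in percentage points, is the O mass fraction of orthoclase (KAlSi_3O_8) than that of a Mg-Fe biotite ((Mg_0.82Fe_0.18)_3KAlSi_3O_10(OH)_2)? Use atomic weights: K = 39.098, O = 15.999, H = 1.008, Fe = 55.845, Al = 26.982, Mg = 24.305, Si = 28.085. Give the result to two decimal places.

O in KAlSi_3O_8: molar mass 278.327 g/mol; 8×15.999 = 127.992 g → 45.99 wt%.
O in (Mg_0.82Fe_0.18)_3KAlSi_3O_10(OH)_2: molar mass 434.286 g/mol; 12×15.999 = 191.988 g → 44.21 wt%.
Difference = 45.99 − 44.21 = 1.78 percentage points.

1.78 percentage points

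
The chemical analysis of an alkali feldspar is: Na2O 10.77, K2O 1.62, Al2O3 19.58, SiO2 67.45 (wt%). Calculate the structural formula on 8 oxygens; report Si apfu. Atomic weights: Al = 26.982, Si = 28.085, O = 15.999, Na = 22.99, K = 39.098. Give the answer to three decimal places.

2.981 Si apfu

Na2O: 10.77/61.979 = 0.17377 mol → 0.34754 mol Na, 0.17377 mol O.
K2O: 1.62/94.195 = 0.01720 mol → 0.03440 mol K, 0.01720 mol O.
Al2O3: 19.58/101.961 = 0.19203 mol → 0.38406 mol Al, 0.57609 mol O.
SiO2: 67.45/60.083 = 1.12261 mol → 1.12261 mol Si, 2.24522 mol O.
Total oxygen = 3.01228 mol. Normalization factor = 8/3.01228 = 2.65580.
Si per 8 O = 1.12261 × 2.65580 = 2.981.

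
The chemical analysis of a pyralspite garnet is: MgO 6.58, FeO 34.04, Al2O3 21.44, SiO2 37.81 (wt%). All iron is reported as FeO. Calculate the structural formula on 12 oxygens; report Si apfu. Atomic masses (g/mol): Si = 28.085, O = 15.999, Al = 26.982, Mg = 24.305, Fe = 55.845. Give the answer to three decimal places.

MgO: 6.58/40.304 = 0.16326 mol → 0.16326 mol Mg, 0.16326 mol O.
FeO: 34.04/71.844 = 0.47380 mol → 0.47380 mol Fe, 0.47380 mol O.
Al2O3: 21.44/101.961 = 0.21028 mol → 0.42056 mol Al, 0.63084 mol O.
SiO2: 37.81/60.083 = 0.62930 mol → 0.62930 mol Si, 1.25860 mol O.
Total oxygen = 2.52650 mol. Normalization factor = 12/2.52650 = 4.74965.
Si per 12 O = 0.62930 × 4.74965 = 2.989.

2.989 Si apfu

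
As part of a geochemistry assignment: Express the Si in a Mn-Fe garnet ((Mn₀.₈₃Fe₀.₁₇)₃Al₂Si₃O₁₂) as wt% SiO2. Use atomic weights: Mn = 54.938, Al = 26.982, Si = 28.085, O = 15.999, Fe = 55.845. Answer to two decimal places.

Molar mass of (Mn₀.₈₃Fe₀.₁₇)₃Al₂Si₃O₁₂ = 2.49*54.938 + 0.51*55.845 + 2*26.982 + 3*28.085 + 12*15.999 = 495.484 g/mol.
Each formula unit contains 3 Si, equivalent to 3/1 = 3.0000 mol SiO2.
M(SiO2) = 1×28.085 + 2×15.999 = 60.083 g/mol.
Mass of SiO2 per formula unit = 3.0000 × 60.083 = 180.249 g.
SiO2 wt% = 180.249 / 495.484 × 100 = 36.38%.

36.38 wt%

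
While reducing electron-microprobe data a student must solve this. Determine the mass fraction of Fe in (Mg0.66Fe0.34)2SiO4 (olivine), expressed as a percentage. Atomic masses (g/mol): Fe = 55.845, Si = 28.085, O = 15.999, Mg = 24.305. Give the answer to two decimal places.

23.42 weight percent

Formula mass = 1.32×24.305 + 0.68×55.845 + 1×28.085 + 4×15.999 = 162.138 g/mol, of which 37.975 g is Fe.
So Fe makes up 37.975/162.138 = 0.2342 of the mass, i.e. 23.42%.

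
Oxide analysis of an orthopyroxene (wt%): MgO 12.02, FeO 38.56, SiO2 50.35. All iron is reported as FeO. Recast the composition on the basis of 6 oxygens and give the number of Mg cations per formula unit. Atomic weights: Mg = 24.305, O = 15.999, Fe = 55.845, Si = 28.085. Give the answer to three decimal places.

0.713 Mg apfu

12.02 wt% MgO ÷ 40.304 g/mol = 0.29823 mol, giving 0.29823 Mg and 0.29823 O.
38.56 wt% FeO ÷ 71.844 g/mol = 0.53672 mol, giving 0.53672 Fe and 0.53672 O.
50.35 wt% SiO2 ÷ 60.083 g/mol = 0.83801 mol, giving 0.83801 Si and 1.67602 O.
Oxygen sums to 2.51097; scaling by 6/2.51097 = 2.38951 puts the formula on 6 O.
Mg: 0.29823 × 2.38951 = 0.713 atoms per formula unit.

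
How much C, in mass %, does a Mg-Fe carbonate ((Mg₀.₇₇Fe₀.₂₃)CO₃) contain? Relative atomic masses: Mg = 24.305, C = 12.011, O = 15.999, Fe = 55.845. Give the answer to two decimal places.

13.12 mass %

Molar mass of (Mg₀.₇₇Fe₀.₂₃)CO₃: 0.77×24.305 + 0.23×55.845 + 1×12.011 + 3×15.999 = 91.567 g/mol.
Mass of C per formula unit: 1 × 12.011 = 12.011 g.
Weight fraction C = 12.011 / 91.567 = 0.1312.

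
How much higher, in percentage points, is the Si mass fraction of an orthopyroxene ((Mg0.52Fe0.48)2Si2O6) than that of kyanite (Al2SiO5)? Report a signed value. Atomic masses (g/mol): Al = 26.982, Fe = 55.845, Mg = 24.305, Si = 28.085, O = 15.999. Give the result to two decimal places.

6.98 percentage points

First mineral: 56.170 g Si in 231.052 g formula = 24.31 wt% Si.
Second mineral: 28.085 g Si in 162.044 g formula = 17.33 wt% Si.
24.31% − 17.33% gives a difference of 6.98 percentage points.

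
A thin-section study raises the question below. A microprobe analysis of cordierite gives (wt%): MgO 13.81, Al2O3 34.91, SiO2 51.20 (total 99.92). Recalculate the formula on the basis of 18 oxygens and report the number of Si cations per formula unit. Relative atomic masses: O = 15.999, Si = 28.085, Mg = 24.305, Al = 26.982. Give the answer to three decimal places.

13.81 wt% MgO ÷ 40.304 g/mol = 0.34265 mol, giving 0.34265 Mg and 0.34265 O.
34.91 wt% Al2O3 ÷ 101.961 g/mol = 0.34239 mol, giving 0.68478 Al and 1.02717 O.
51.20 wt% SiO2 ÷ 60.083 g/mol = 0.85215 mol, giving 0.85215 Si and 1.70430 O.
Oxygen sums to 3.07412; scaling by 18/3.07412 = 5.85533 puts the formula on 18 O.
Si: 0.85215 × 5.85533 = 4.990 atoms per formula unit.

4.990 Si apfu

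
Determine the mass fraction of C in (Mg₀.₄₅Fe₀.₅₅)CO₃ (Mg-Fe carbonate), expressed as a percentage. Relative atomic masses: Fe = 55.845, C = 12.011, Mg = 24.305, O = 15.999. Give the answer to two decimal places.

M((Mg₀.₄₅Fe₀.₅₅)CO₃) = 101.660 g/mol.
C contributes 1 × 12.011 = 12.011 g per mole.
12.011/101.660 = 0.1181 → 11.81%.

11.81 mass %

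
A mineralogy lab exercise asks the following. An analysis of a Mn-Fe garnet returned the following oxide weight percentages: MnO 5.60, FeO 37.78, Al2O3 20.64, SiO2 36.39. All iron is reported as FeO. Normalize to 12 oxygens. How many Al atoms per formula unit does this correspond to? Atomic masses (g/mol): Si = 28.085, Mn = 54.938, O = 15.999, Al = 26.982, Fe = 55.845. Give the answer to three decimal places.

MnO: 5.60/70.937 = 0.07894 mol → 0.07894 mol Mn, 0.07894 mol O.
FeO: 37.78/71.844 = 0.52586 mol → 0.52586 mol Fe, 0.52586 mol O.
Al2O3: 20.64/101.961 = 0.20243 mol → 0.40486 mol Al, 0.60729 mol O.
SiO2: 36.39/60.083 = 0.60566 mol → 0.60566 mol Si, 1.21132 mol O.
Total oxygen = 2.42341 mol. Normalization factor = 12/2.42341 = 4.95170.
Al per 12 O = 0.40486 × 4.95170 = 2.005.

2.005 Al apfu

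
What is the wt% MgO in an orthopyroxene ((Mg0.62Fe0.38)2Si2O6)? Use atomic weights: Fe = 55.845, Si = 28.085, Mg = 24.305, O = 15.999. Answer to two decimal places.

22.24 wt%

Formula mass = 224.744 g/mol.
1.24 Mg → 1.2400 mol MgO per formula unit; M(MgO) = 40.304, so MgO mass = 49.977 g.
49.977/224.744 × 100 = 22.24 wt%.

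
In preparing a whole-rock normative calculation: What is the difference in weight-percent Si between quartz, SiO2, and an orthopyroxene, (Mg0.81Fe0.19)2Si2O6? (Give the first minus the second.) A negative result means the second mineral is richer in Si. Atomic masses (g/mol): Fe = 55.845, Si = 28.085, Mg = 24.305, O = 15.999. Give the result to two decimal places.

First mineral: 28.085 g Si in 60.083 g formula = 46.74 wt% Si.
Second mineral: 56.170 g Si in 212.759 g formula = 26.40 wt% Si.
46.74% − 26.40% gives a difference of 20.34 percentage points.

20.34 percentage points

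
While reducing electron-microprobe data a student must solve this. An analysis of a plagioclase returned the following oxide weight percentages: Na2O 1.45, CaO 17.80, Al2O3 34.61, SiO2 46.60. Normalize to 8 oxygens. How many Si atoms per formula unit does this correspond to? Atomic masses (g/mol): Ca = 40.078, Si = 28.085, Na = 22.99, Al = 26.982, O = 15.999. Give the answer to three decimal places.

2.132 Si apfu

1.45 wt% Na2O ÷ 61.979 g/mol = 0.02340 mol, giving 0.04680 Na and 0.02340 O.
17.80 wt% CaO ÷ 56.077 g/mol = 0.31742 mol, giving 0.31742 Ca and 0.31742 O.
34.61 wt% Al2O3 ÷ 101.961 g/mol = 0.33944 mol, giving 0.67888 Al and 1.01832 O.
46.60 wt% SiO2 ÷ 60.083 g/mol = 0.77559 mol, giving 0.77559 Si and 1.55118 O.
Oxygen sums to 2.91032; scaling by 8/2.91032 = 2.74884 puts the formula on 8 O.
Si: 0.77559 × 2.74884 = 2.132 atoms per formula unit.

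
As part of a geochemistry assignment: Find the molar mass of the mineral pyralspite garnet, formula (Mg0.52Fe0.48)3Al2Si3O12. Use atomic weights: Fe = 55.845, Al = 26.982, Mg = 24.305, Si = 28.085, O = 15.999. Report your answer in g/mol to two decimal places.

448.54 g/mol

M = 1.56×24.305 + 1.44×55.845 + 2×26.982 + 3×28.085 + 12×15.999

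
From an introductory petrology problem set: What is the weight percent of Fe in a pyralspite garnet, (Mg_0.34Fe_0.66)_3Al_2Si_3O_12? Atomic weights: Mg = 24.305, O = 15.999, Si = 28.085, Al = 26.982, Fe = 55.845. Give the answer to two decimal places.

Formula mass = 1.02×24.305 + 1.98×55.845 + 2×26.982 + 3×28.085 + 12×15.999 = 465.571 g/mol, of which 110.573 g is Fe.
So Fe makes up 110.573/465.571 = 0.2375 of the mass, i.e. 23.75%.

23.75 mass %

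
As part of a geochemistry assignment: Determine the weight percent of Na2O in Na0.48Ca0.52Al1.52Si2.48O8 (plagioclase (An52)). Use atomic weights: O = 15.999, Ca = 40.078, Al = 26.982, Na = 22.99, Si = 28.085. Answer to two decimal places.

5.50 wt%

M(Na0.48Ca0.52Al1.52Si2.48O8) = 270.531 g/mol; M(Na2O) = 61.979 g/mol.
Moles Na2O per formula unit = 0.48 Na ÷ 2 = 0.2400.
Na2O fraction = (0.2400 × 61.979) / 270.531 = 14.875/270.531 = 0.0550.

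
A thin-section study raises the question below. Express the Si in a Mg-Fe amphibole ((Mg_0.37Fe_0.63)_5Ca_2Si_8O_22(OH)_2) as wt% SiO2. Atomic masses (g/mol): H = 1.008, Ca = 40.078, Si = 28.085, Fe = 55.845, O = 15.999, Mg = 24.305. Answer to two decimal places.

Formula mass = 911.704 g/mol.
8 Si → 8.0000 mol SiO2 per formula unit; M(SiO2) = 60.083, so SiO2 mass = 480.664 g.
480.664/911.704 × 100 = 52.72 wt%.

52.72 wt%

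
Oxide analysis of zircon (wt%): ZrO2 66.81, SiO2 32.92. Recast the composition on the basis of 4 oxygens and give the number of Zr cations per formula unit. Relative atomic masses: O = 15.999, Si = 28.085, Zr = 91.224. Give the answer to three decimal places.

0.995 Zr apfu

66.81 wt% ZrO2 ÷ 123.222 g/mol = 0.54219 mol, giving 0.54219 Zr and 1.08438 O.
32.92 wt% SiO2 ÷ 60.083 g/mol = 0.54791 mol, giving 0.54791 Si and 1.09582 O.
Oxygen sums to 2.18020; scaling by 4/2.18020 = 1.83469 puts the formula on 4 O.
Zr: 0.54219 × 1.83469 = 0.995 atoms per formula unit.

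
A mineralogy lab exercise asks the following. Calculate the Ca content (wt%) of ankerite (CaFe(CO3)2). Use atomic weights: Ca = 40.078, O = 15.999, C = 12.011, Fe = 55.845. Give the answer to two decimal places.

Formula mass = 1*40.078 + 1*55.845 + 2*12.011 + 6*15.999 = 215.939 g/mol, of which 40.078 g is Ca.
So Ca makes up 40.078/215.939 = 0.1856 of the mass, i.e. 18.56%.

18.56 wt%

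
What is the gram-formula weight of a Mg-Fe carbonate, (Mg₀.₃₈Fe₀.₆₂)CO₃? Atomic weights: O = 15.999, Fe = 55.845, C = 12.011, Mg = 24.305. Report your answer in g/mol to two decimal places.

M = 0.38·24.305 + 0.62·55.845 + 1·12.011 + 3·15.999

103.87 g/mol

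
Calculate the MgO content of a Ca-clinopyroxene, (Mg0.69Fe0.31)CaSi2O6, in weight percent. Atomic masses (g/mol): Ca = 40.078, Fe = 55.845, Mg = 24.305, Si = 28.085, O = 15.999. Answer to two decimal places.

12.29 wt%

Formula mass = 226.324 g/mol.
0.69 Mg → 0.6900 mol MgO per formula unit; M(MgO) = 40.304, so MgO mass = 27.810 g.
27.810/226.324 × 100 = 12.29 wt%.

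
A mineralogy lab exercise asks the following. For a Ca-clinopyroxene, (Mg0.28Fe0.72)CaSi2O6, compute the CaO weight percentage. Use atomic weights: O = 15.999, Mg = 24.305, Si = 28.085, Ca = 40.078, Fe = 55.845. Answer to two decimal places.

Molar mass of (Mg0.28Fe0.72)CaSi2O6 = 0.28*24.305 + 0.72*55.845 + 1*40.078 + 2*28.085 + 6*15.999 = 239.256 g/mol.
Each formula unit contains 1 Ca, equivalent to 1/1 = 1.0000 mol CaO.
M(CaO) = 1×40.078 + 1×15.999 = 56.077 g/mol.
Mass of CaO per formula unit = 1.0000 × 56.077 = 56.077 g.
CaO wt% = 56.077 / 239.256 × 100 = 23.44%.

23.44 wt%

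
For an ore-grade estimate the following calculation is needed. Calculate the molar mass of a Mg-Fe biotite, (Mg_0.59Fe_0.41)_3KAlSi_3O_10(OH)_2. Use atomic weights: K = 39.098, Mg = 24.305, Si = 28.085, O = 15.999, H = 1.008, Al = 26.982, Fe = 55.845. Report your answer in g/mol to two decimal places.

456.05 g/mol

M = 1.77*24.305 + 1.23*55.845 + 1*39.098 + 1*26.982 + 3*28.085 + 12*15.999 + 2*1.008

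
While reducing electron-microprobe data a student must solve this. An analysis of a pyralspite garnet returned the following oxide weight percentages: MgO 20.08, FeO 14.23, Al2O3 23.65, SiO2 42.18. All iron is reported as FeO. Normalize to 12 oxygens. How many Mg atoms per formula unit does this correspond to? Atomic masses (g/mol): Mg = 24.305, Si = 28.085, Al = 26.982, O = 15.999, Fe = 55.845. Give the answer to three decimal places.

20.08 wt% MgO ÷ 40.304 g/mol = 0.49821 mol, giving 0.49821 Mg and 0.49821 O.
14.23 wt% FeO ÷ 71.844 g/mol = 0.19807 mol, giving 0.19807 Fe and 0.19807 O.
23.65 wt% Al2O3 ÷ 101.961 g/mol = 0.23195 mol, giving 0.46390 Al and 0.69585 O.
42.18 wt% SiO2 ÷ 60.083 g/mol = 0.70203 mol, giving 0.70203 Si and 1.40406 O.
Oxygen sums to 2.79619; scaling by 12/2.79619 = 4.29155 puts the formula on 12 O.
Mg: 0.49821 × 4.29155 = 2.138 atoms per formula unit.

2.138 Mg apfu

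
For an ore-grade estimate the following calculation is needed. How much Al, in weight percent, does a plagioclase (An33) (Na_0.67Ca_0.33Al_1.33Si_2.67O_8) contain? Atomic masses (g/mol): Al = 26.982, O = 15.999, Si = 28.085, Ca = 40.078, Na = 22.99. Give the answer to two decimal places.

Molar mass of Na_0.67Ca_0.33Al_1.33Si_2.67O_8: 0.67*22.99 + 0.33*40.078 + 1.33*26.982 + 2.67*28.085 + 8*15.999 = 267.494 g/mol.
Mass of Al per formula unit: 1.33 × 26.982 = 35.886 g.
Weight fraction Al = 35.886 / 267.494 = 0.1342.

13.42 weight percent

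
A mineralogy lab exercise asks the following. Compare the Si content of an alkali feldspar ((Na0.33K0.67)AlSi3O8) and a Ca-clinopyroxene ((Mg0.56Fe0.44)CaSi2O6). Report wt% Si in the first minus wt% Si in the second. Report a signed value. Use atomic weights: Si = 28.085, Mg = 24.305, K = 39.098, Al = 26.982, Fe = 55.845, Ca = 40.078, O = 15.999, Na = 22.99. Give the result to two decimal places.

6.48 percentage points

First mineral: 84.255 g Si in 273.011 g formula = 30.86 wt% Si.
Second mineral: 56.170 g Si in 230.425 g formula = 24.38 wt% Si.
30.86% − 24.38% gives a difference of 6.48 percentage points.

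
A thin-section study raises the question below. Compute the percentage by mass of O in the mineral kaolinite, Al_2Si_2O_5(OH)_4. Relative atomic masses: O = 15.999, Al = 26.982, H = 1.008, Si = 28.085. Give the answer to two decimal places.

55.78 wt%

Formula mass = 2*26.982 + 2*28.085 + 9*15.999 + 4*1.008 = 258.157 g/mol, of which 143.991 g is O.
So O makes up 143.991/258.157 = 0.5578 of the mass, i.e. 55.78%.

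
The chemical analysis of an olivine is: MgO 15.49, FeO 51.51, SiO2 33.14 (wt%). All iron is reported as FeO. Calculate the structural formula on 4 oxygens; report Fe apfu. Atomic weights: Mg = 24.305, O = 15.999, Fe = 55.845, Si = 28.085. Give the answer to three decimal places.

1.301 Fe apfu

MgO (M=40.304): mol = 0.38433; Mg = 0.38433, O = 0.38433.
FeO (M=71.844): mol = 0.71697; Fe = 0.71697, O = 0.71697.
SiO2 (M=60.083): mol = 0.55157; Si = 0.55157, O = 1.10314.
ΣO = 2.20444; factor = 4/ΣO = 1.81452.
Fe apfu = 0.71697 × 1.81452 = 1.301.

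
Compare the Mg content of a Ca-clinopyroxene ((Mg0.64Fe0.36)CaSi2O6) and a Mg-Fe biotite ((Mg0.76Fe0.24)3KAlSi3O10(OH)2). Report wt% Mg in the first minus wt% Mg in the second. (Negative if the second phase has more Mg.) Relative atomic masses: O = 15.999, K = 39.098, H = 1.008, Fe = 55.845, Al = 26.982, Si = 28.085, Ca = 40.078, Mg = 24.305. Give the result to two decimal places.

Mg in (Mg0.64Fe0.36)CaSi2O6: molar mass 227.901 g/mol; 0.64×24.305 = 15.555 g → 6.83 wt%.
Mg in (Mg0.76Fe0.24)3KAlSi3O10(OH)2: molar mass 439.963 g/mol; 2.28×24.305 = 55.415 g → 12.60 wt%.
Difference = 6.83 − 12.60 = -5.77 percentage points.

-5.77 percentage points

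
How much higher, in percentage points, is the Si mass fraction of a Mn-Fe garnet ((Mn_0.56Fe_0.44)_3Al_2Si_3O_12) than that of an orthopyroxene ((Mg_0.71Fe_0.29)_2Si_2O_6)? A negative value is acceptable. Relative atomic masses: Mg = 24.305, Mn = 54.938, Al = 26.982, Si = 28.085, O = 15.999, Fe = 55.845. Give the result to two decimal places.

M((Mn_0.56Fe_0.44)_3Al_2Si_3O_12) = 496.218 g/mol, so wt% Si = 84.255/496.218 × 100 = 16.98%.
M((Mg_0.71Fe_0.29)_2Si_2O_6) = 219.067 g/mol, so wt% Si = 56.170/219.067 × 100 = 25.64%.
16.98 − 25.64 = -8.66 pp.

-8.66 percentage points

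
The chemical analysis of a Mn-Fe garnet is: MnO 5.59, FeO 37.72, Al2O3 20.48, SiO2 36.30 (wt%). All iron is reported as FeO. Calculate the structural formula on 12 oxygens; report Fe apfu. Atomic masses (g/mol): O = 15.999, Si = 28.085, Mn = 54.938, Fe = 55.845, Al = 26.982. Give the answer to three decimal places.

2.609 Fe apfu

MnO: 5.59/70.937 = 0.07880 mol → 0.07880 mol Mn, 0.07880 mol O.
FeO: 37.72/71.844 = 0.52503 mol → 0.52503 mol Fe, 0.52503 mol O.
Al2O3: 20.48/101.961 = 0.20086 mol → 0.40172 mol Al, 0.60258 mol O.
SiO2: 36.30/60.083 = 0.60416 mol → 0.60416 mol Si, 1.20832 mol O.
Total oxygen = 2.41473 mol. Normalization factor = 12/2.41473 = 4.96950.
Fe per 12 O = 0.52503 × 4.96950 = 2.609.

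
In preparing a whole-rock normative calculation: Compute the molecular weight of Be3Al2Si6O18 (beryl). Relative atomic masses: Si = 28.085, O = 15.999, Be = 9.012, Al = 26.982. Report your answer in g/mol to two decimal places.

The formula mass is the sum 3*9.012 + 2*26.982 + 6*28.085 + 18*15.999.

537.49 g/mol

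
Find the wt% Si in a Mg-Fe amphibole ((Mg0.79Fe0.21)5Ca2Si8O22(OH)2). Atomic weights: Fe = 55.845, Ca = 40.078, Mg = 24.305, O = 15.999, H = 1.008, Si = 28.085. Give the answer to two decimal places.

26.57 mass %

M((Mg0.79Fe0.21)5Ca2Si8O22(OH)2) = 845.470 g/mol.
Si contributes 8 × 28.085 = 224.680 g per mole.
224.680/845.470 = 0.2657 → 26.57%.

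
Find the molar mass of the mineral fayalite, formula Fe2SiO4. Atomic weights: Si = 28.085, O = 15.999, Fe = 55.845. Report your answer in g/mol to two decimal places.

203.77 g/mol

The formula mass is the sum 2·55.845 + 1·28.085 + 4·15.999.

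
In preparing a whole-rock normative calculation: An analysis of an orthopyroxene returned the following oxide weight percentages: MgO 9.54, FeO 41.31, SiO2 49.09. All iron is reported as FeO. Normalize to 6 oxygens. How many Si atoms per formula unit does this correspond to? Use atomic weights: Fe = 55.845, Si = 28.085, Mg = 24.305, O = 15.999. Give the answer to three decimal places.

2.004 Si apfu

MgO: 9.54/40.304 = 0.23670 mol → 0.23670 mol Mg, 0.23670 mol O.
FeO: 41.31/71.844 = 0.57500 mol → 0.57500 mol Fe, 0.57500 mol O.
SiO2: 49.09/60.083 = 0.81704 mol → 0.81704 mol Si, 1.63408 mol O.
Total oxygen = 2.44578 mol. Normalization factor = 6/2.44578 = 2.45321.
Si per 6 O = 0.81704 × 2.45321 = 2.004.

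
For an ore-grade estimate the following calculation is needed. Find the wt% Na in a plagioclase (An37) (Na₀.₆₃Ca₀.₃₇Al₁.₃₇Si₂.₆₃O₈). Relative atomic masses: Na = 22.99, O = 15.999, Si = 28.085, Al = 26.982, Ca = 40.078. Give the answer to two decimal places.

M(Na₀.₆₃Ca₀.₃₇Al₁.₃₇Si₂.₆₃O₈) = 268.133 g/mol.
Na contributes 0.63 × 22.99 = 14.484 g per mole.
14.484/268.133 = 0.0540 → 5.40%.

5.40 mass %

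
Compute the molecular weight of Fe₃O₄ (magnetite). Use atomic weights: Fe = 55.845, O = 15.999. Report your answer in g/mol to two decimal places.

231.53 g/mol

M = 3×55.845 + 4×15.999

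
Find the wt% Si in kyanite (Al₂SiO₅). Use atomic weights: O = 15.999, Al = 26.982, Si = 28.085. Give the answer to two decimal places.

Molar mass of Al₂SiO₅: 2×26.982 + 1×28.085 + 5×15.999 = 162.044 g/mol.
Mass of Si per formula unit: 1 × 28.085 = 28.085 g.
Weight fraction Si = 28.085 / 162.044 = 0.1733.

17.33 wt%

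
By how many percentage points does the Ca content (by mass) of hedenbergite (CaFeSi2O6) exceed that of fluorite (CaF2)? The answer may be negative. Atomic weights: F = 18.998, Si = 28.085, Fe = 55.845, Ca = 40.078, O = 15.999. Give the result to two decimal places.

-35.18 percentage points

Ca in CaFeSi2O6: molar mass 248.087 g/mol; 1×40.078 = 40.078 g → 16.15 wt%.
Ca in CaF2: molar mass 78.074 g/mol; 1×40.078 = 40.078 g → 51.33 wt%.
Difference = 16.15 − 51.33 = -35.18 percentage points.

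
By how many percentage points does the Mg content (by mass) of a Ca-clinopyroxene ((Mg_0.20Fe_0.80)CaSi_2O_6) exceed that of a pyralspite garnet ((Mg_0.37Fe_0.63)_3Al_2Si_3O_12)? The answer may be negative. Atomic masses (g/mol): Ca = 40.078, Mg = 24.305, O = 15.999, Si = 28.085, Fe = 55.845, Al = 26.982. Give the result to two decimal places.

-3.82 percentage points

First mineral: 4.861 g Mg in 241.779 g formula = 2.01 wt% Mg.
Second mineral: 26.979 g Mg in 462.733 g formula = 5.83 wt% Mg.
2.01% − 5.83% gives a difference of -3.82 percentage points.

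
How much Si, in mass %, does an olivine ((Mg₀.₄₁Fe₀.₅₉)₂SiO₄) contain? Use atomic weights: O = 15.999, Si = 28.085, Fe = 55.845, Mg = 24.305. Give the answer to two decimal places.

Formula mass = 0.82×24.305 + 1.18×55.845 + 1×28.085 + 4×15.999 = 177.908 g/mol, of which 28.085 g is Si.
So Si makes up 28.085/177.908 = 0.1579 of the mass, i.e. 15.79%.

15.79 mass %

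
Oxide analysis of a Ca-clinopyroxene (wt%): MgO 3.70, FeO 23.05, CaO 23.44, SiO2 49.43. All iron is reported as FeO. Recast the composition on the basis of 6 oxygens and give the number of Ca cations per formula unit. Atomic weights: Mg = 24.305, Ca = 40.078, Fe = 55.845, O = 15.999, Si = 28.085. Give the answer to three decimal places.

1.013 Ca apfu

MgO (M=40.304): mol = 0.09180; Mg = 0.09180, O = 0.09180.
FeO (M=71.844): mol = 0.32083; Fe = 0.32083, O = 0.32083.
CaO (M=56.077): mol = 0.41800; Ca = 0.41800, O = 0.41800.
SiO2 (M=60.083): mol = 0.82270; Si = 0.82270, O = 1.64540.
ΣO = 2.47603; factor = 6/ΣO = 2.42323.
Ca apfu = 0.41800 × 2.42323 = 1.013.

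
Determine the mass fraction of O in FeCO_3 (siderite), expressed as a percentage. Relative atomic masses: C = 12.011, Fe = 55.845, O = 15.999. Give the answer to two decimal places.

Molar mass of FeCO_3: 1×55.845 + 1×12.011 + 3×15.999 = 115.853 g/mol.
Mass of O per formula unit: 3 × 15.999 = 47.997 g.
Weight fraction O = 47.997 / 115.853 = 0.4143.

41.43 weight percent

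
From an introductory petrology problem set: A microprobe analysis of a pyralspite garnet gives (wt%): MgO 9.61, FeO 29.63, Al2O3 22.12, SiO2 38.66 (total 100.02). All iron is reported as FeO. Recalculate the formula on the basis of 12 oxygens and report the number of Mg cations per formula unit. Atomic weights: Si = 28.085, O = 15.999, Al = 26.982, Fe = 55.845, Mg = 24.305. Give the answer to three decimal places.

MgO: 9.61/40.304 = 0.23844 mol → 0.23844 mol Mg, 0.23844 mol O.
FeO: 29.63/71.844 = 0.41242 mol → 0.41242 mol Fe, 0.41242 mol O.
Al2O3: 22.12/101.961 = 0.21695 mol → 0.43390 mol Al, 0.65085 mol O.
SiO2: 38.66/60.083 = 0.64344 mol → 0.64344 mol Si, 1.28688 mol O.
Total oxygen = 2.58859 mol. Normalization factor = 12/2.58859 = 4.63573.
Mg per 12 O = 0.23844 × 4.63573 = 1.105.

1.105 Mg apfu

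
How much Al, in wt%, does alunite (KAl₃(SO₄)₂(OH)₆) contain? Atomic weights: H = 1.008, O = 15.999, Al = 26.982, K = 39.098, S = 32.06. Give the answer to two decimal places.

Formula mass = 1×39.098 + 3×26.982 + 2×32.06 + 14×15.999 + 6×1.008 = 414.198 g/mol, of which 80.946 g is Al.
So Al makes up 80.946/414.198 = 0.1954 of the mass, i.e. 19.54%.

19.54 wt%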